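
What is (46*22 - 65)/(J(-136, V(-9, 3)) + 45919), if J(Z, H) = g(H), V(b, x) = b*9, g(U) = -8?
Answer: 947/45911 ≈ 0.020627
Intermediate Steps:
V(b, x) = 9*b
J(Z, H) = -8
(46*22 - 65)/(J(-136, V(-9, 3)) + 45919) = (46*22 - 65)/(-8 + 45919) = (1012 - 65)/45911 = 947*(1/45911) = 947/45911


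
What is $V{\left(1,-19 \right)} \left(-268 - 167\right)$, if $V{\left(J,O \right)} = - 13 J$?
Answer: $5655$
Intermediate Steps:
$V{\left(1,-19 \right)} \left(-268 - 167\right) = \left(-13\right) 1 \left(-268 - 167\right) = \left(-13\right) \left(-435\right) = 5655$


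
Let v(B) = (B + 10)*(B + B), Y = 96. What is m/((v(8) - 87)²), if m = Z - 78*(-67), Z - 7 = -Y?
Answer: 5137/40401 ≈ 0.12715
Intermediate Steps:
v(B) = 2*B*(10 + B) (v(B) = (10 + B)*(2*B) = 2*B*(10 + B))
Z = -89 (Z = 7 - 1*96 = 7 - 96 = -89)
m = 5137 (m = -89 - 78*(-67) = -89 + 5226 = 5137)
m/((v(8) - 87)²) = 5137/((2*8*(10 + 8) - 87)²) = 5137/((2*8*18 - 87)²) = 5137/((288 - 87)²) = 5137/(201²) = 5137/40401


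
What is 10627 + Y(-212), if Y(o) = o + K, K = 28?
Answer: 10443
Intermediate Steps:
Y(o) = 28 + o (Y(o) = o + 28 = 28 + o)
10627 + Y(-212) = 10627 + (28 - 212) = 10627 - 184 = 10443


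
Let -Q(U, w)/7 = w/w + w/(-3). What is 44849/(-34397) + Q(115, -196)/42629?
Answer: -5783519084/4398929139 ≈ -1.3148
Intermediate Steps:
Q(U, w) = -7 + 7*w/3 (Q(U, w) = -7*(w/w + w/(-3)) = -7*(1 + w*(-1/3)) = -7*(1 - w/3) = -7 + 7*w/3)
44849/(-34397) + Q(115, -196)/42629 = 44849/(-34397) + (-7 + (7/3)*(-196))/42629 = 44849*(-1/34397) + (-7 - 1372/3)*(1/42629) = -44849/34397 - 1393/3*1/42629 = -44849/34397 - 1393/127887 = -5783519084/4398929139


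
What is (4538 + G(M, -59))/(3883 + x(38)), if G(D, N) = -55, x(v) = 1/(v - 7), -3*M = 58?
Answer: 138973/120374 ≈ 1.1545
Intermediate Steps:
M = -58/3 (M = -⅓*58 = -58/3 ≈ -19.333)
x(v) = 1/(-7 + v)
(4538 + G(M, -59))/(3883 + x(38)) = (4538 - 55)/(3883 + 1/(-7 + 38)) = 4483/(3883 + 1/31) = 4483/(120374/31) = 4483*(31/120374) = 138973/120374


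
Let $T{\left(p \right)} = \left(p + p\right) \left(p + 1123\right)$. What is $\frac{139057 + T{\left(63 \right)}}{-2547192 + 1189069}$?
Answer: $- \frac{288493}{1358123} \approx -0.21242$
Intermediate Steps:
$T{\left(p \right)} = 2 p \left(1123 + p\right)$
$\frac{139057 + T{\left(63 \right)}}{-2547192 + 1189069} = \frac{139057 + 2 \cdot 63 \left(1123 + 63\right)}{-2547192 + 1189069} = \frac{139057 + 2 \cdot 63 \cdot 1186}{-1358123} = \left(139057 + 149436\right) \left(- \frac{1}{1358123}\right) = 288493 \left(- \frac{1}{1358123}\right) = - \frac{288493}{1358123}$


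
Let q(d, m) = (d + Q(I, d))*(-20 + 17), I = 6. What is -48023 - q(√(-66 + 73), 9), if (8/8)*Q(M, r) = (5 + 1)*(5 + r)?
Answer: -47933 + 21*√7 ≈ -47877.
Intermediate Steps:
Q(M, r) = 30 + 6*r (Q(M, r) = (5 + 1)*(5 + r) = 6*(5 + r) = 30 + 6*r)
q(d, m) = -90 - 21*d (q(d, m) = (d + (30 + 6*d))*(-20 + 17) = (30 + 7*d)*(-3) = -90 - 21*d)
-48023 - q(√(-66 + 73), 9) = -48023 - (-90 - 21*√(-66 + 73)) = -48023 - (-90 - 21*√7) = -48023 + (90 + 21*√7) = -47933 + 21*√7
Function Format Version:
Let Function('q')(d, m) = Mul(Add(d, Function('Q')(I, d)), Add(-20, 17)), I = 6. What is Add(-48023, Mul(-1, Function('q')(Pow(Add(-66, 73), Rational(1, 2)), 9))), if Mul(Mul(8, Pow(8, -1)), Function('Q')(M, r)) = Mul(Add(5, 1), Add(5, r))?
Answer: Add(-47933, Mul(21, Pow(7, Rational(1, 2)))) ≈ -47877.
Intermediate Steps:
Function('Q')(M, r) = Add(30, Mul(6, r)) (Function('Q')(M, r) = Mul(Add(5, 1), Add(5, r)) = Mul(6, Add(5, r)) = Add(30, Mul(6, r)))
Function('q')(d, m) = Add(-90, Mul(-21, d)) (Function('q')(d, m) = Mul(Add(d, Add(30, Mul(6, d))), Add(-20, 17)) = Mul(Add(30, Mul(7, d)), -3) = Add(-90, Mul(-21, d)))
Add(-48023, Mul(-1, Function('q')(Pow(Add(-66, 73), Rational(1, 2)), 9))) = Add(-48023, Mul(-1, Add(-90, Mul(-21, Pow(Add(-66, 73), Rational(1, 2)))))) = Add(-48023, Mul(-1, Add(-90, Mul(-21, Pow(7, Rational(1, 2)))))) = Add(-48023, Add(90, Mul(21, Pow(7, Rational(1, 2))))) = Add(-47933, Mul(21, Pow(7, Rational(1, 2))))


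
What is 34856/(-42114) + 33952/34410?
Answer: 19204964/120761895 ≈ 0.15903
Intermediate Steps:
34856/(-42114) + 33952/34410 = 34856*(-1/42114) + 33952*(1/34410) = -17428/21057 + 16976/17205 = 19204964/120761895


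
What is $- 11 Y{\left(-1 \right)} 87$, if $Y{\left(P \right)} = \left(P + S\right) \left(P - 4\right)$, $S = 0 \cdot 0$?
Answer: $-4785$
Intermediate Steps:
$S = 0$
$Y{\left(P \right)} = P \left(-4 + P\right)$ ($Y{\left(P \right)} = \left(P + 0\right) \left(P - 4\right) = P \left(-4 + P\right)$)
$- 11 Y{\left(-1 \right)} 87 = - 11 \left(- (-4 - 1)\right) 87 = - 11 \left(\left(-1\right) \left(-5\right)\right) 87 = \left(-11\right) 5 \cdot 87 = \left(-55\right) 87 = -4785$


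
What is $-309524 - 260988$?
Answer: $-570512$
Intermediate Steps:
$-309524 - 260988 = -570512$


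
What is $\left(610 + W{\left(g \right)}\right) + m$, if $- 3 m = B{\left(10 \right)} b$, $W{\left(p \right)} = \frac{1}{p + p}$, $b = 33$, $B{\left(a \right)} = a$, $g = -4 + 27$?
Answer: $\frac{23001}{46} \approx 500.02$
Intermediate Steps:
$g = 23$
$W{\left(p \right)} = \frac{1}{2 p}$
$m = -110$ ($m = - \frac{10 \cdot 33}{3} = \left(- \frac{1}{3}\right) 330 = -110$)
$\left(610 + W{\left(g \right)}\right) + m = \left(610 + \frac{1}{2 \cdot 23}\right) - 110 = \left(610 + \frac{1}{2} \cdot \frac{1}{23}\right) - 110 = \left(610 + \frac{1}{46}\right) - 110 = \frac{28061}{46} - 110 = \frac{23001}{46}$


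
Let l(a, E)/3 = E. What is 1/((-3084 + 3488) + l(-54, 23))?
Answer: 1/473 ≈ 0.0021142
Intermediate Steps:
l(a, E) = 3*E
1/((-3084 + 3488) + l(-54, 23)) = 1/((-3084 + 3488) + 3*23) = 1/(404 + 69) = 1/473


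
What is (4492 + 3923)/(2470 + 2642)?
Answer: 935/568 ≈ 1.6461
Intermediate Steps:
(4492 + 3923)/(2470 + 2642) = 8415/5112 = 8415*(1/5112) = 935/568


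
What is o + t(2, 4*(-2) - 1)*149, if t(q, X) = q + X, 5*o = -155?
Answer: -1074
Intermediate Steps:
o = -31 (o = (⅕)*(-155) = -31)
t(q, X) = X + q
o + t(2, 4*(-2) - 1)*149 = -31 + ((4*(-2) - 1) + 2)*149 = -31 + ((-8 - 1) + 2)*149 = -31 + (-9 + 2)*149 = -31 - 7*149 = -31 - 1043 = -1074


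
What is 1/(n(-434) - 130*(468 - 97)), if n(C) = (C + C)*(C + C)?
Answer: 1/705194 ≈ 1.4180e-6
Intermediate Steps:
n(C) = 4*C² (n(C) = (2*C)*(2*C) = 4*C²)
1/(n(-434) - 130*(468 - 97)) = 1/(4*(-434)² - 130*(468 - 97)) = 1/(4*188356 - 130*371) = 1/(753424 - 48230) = 1/705194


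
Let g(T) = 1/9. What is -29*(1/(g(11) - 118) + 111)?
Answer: -3415098/1061 ≈ -3218.8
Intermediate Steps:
g(T) = 1/9
-29*(1/(g(11) - 118) + 111) = -29*(1/(1/9 - 118) + 111) = -29*(1/(-1061/9) + 111) = -29*(-9/1061 + 111) = -29*117762/1061 = -3415098/1061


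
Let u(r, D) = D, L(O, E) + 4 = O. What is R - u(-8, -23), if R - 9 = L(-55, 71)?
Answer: -27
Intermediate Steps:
L(O, E) = -4 + O
R = -50 (R = 9 + (-4 - 55) = 9 - 59 = -50)
R - u(-8, -23) = -50 - 1*(-23) = -50 + 23 = -27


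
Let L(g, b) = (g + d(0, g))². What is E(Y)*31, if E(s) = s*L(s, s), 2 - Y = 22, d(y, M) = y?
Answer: -248000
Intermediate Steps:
Y = -20 (Y = 2 - 1*22 = 2 - 22 = -20)
L(g, b) = g² (L(g, b) = (g + 0)² = g²)
E(s) = s³ (E(s) = s*s² = s³)
E(Y)*31 = (-20)³*31 = -8000*31 = -248000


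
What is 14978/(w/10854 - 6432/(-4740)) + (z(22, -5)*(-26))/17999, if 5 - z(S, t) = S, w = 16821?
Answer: 42808244811574/8307564443 ≈ 5152.9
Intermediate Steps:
z(S, t) = 5 - S
14978/(w/10854 - 6432/(-4740)) + (z(22, -5)*(-26))/17999 = 14978/(16821/10854 - 6432/(-4740)) + ((5 - 1*22)*(-26))/17999 = 14978/(16821*(1/10854) - 6432*(-1/4740)) + ((5 - 22)*(-26))*(1/17999) = 14978/(623/402 + 536/395) - 17*(-26)*(1/17999) = 14978/(461557/158790) + 442*(1/17999) = 14978*(158790/461557) + 442/17999 = 2378356620/461557 + 442/17999 = 42808244811574/8307564443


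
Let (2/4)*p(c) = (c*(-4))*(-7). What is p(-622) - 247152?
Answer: -281984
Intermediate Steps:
p(c) = 56*c (p(c) = 2*((c*(-4))*(-7)) = 2*(-4*c*(-7)) = 2*(28*c) = 56*c)
p(-622) - 247152 = 56*(-622) - 247152 = -34832 - 247152 = -281984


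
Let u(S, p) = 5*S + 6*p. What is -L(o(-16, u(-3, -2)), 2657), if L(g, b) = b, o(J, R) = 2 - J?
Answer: -2657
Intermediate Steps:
-L(o(-16, u(-3, -2)), 2657) = -1*2657 = -2657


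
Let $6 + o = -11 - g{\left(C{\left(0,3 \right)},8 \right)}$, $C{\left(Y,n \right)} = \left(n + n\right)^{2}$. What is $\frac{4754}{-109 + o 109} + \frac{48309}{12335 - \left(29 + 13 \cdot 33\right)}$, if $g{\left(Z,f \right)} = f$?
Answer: $\frac{13407408}{5609903} \approx 2.39$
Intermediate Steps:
$C{\left(Y,n \right)} = 4 n^{2}$ ($C{\left(Y,n \right)} = \left(2 n\right)^{2} = 4 n^{2}$)
$o = -25$ ($o = -6 - 19 = -25$)
$\frac{4754}{-109 + o 109} + \frac{48309}{12335 - \left(29 + 13 \cdot 33\right)} = \frac{4754}{-109 - 2725} + \frac{48309}{12335 - \left(29 + 13 \cdot 33\right)} = \frac{4754}{-109 - 2725} + \frac{48309}{12335 - \left(29 + 429\right)} = \frac{4754}{-2834} + \frac{48309}{12335 - 458} = 4754 \left(- \frac{1}{2834}\right) + \frac{48309}{12335 - 458} = - \frac{2377}{1417} + \frac{48309}{11877} = - \frac{2377}{1417} + 48309 \cdot \frac{1}{11877} = - \frac{2377}{1417} + \frac{16103}{3959} = \frac{13407408}{5609903}$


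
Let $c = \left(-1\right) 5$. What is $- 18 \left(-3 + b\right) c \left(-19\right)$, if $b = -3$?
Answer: $10260$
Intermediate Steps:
$c = -5$
$- 18 \left(-3 + b\right) c \left(-19\right) = - 18 \left(-3 - 3\right) \left(-5\right) \left(-19\right) = - 18 \left(\left(-6\right) \left(-5\right)\right) \left(-19\right) = \left(-18\right) 30 \left(-19\right) = \left(-540\right) \left(-19\right) = 10260$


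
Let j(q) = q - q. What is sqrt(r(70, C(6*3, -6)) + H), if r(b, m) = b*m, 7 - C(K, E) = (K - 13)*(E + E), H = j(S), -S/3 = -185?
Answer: sqrt(4690) ≈ 68.484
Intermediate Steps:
S = 555 (S = -3*(-185) = 555)
j(q) = 0
H = 0
C(K, E) = 7 - 2*E*(-13 + K) (C(K, E) = 7 - (K - 13)*(E + E) = 7 - (-13 + K)*2*E = 7 - 2*E*(-13 + K))
sqrt(r(70, C(6*3, -6)) + H) = sqrt(70*(7 + 26*(-6) - 2*(-6)*6*3) + 0) = sqrt(70*(7 - 156 - 2*(-6)*18) + 0) = sqrt(70*(7 - 156 + 216) + 0) = sqrt(70*67 + 0) = sqrt(4690 + 0) = sqrt(4690)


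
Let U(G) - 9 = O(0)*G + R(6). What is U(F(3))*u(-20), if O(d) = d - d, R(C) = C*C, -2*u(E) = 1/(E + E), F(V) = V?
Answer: 9/16 ≈ 0.56250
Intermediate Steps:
u(E) = -1/(4*E) (u(E) = -1/(2*(E + E)) = -1/(2*E)/2 = -1/(4*E))
R(C) = C**2
O(d) = 0
U(G) = 45 (U(G) = 9 + (0*G + 6**2) = 9 + (0 + 36) = 9 + 36 = 45)
U(F(3))*u(-20) = 45*(-1/4/(-20)) = 45*(-1/4*(-1/20)) = 45*(1/80) = 9/16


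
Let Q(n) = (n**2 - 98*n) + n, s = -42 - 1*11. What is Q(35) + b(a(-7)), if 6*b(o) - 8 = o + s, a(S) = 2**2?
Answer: -13061/6 ≈ -2176.8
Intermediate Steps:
s = -53 (s = -42 - 11 = -53)
a(S) = 4
b(o) = -15/2 + o/6 (b(o) = 4/3 + (o - 53)/6 = 4/3 + (-53 + o)/6 = 4/3 + (-53/6 + o/6) = -15/2 + o/6)
Q(n) = n**2 - 97*n
Q(35) + b(a(-7)) = 35*(-97 + 35) + (-15/2 + (1/6)*4) = 35*(-62) + (-15/2 + 2/3) = -2170 - 41/6 = -13061/6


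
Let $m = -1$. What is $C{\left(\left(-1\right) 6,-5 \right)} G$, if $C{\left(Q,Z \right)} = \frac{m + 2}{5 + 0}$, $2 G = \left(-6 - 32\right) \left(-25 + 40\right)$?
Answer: $-57$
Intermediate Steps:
$G = -285$ ($G = \frac{\left(-6 - 32\right) \left(-25 + 40\right)}{2} = \frac{\left(-38\right) 15}{2} = \frac{1}{2} \left(-570\right) = -285$)
$C{\left(Q,Z \right)} = \frac{1}{5}$ ($C{\left(Q,Z \right)} = \frac{-1 + 2}{5 + 0} = 1 \cdot \frac{1}{5} = \frac{1}{5}$)
$C{\left(\left(-1\right) 6,-5 \right)} G = \frac{1}{5} \left(-285\right) = -57$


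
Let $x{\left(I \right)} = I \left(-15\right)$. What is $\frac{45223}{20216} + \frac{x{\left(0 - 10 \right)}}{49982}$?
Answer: $\frac{1131684193}{505218056} \approx 2.24$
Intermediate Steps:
$x{\left(I \right)} = - 15 I$
$\frac{45223}{20216} + \frac{x{\left(0 - 10 \right)}}{49982} = \frac{45223}{20216} + \frac{\left(-15\right) \left(0 - 10\right)}{49982} = 45223 \cdot \frac{1}{20216} + - 15 \left(0 - 10\right) \frac{1}{49982} = \frac{45223}{20216} + \left(-15\right) \left(-10\right) \frac{1}{49982} = \frac{45223}{20216} + 150 \cdot \frac{1}{49982} = \frac{45223}{20216} + \frac{75}{24991} = \frac{1131684193}{505218056}$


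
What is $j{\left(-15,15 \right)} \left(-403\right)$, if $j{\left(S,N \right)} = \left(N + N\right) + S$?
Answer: $-6045$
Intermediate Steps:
$j{\left(S,N \right)} = S + 2 N$ ($j{\left(S,N \right)} = 2 N + S = S + 2 N$)
$j{\left(-15,15 \right)} \left(-403\right) = \left(-15 + 2 \cdot 15\right) \left(-403\right) = \left(-15 + 30\right) \left(-403\right) = 15 \left(-403\right) = -6045$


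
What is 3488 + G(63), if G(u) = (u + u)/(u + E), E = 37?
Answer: 174463/50 ≈ 3489.3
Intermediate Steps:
G(u) = 2*u/(37 + u) (G(u) = (u + u)/(u + 37) = (2*u)/(37 + u) = 2*u/(37 + u))
3488 + G(63) = 3488 + 2*63/(37 + 63) = 3488 + 2*63/100 = 3488 + 2*63*(1/100) = 3488 + 63/50 = 174463/50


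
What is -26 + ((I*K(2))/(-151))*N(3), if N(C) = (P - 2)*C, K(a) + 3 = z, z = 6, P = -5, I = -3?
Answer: -4115/151 ≈ -27.252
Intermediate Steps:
K(a) = 3 (K(a) = -3 + 6 = 3)
N(C) = -7*C (N(C) = (-5 - 2)*C = -7*C)
-26 + ((I*K(2))/(-151))*N(3) = -26 + (-3*3/(-151))*(-7*3) = -26 - 9*(-1/151)*(-21) = -26 + (9/151)*(-21) = -26 - 189/151 = -4115/151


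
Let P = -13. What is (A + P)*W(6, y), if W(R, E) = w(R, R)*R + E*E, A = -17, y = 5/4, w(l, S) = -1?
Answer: 1065/8 ≈ 133.13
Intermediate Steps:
y = 5/4 (y = 5*(¼) = 5/4 ≈ 1.2500)
W(R, E) = E² - R (W(R, E) = -R + E*E = -R + E² = E² - R)
(A + P)*W(6, y) = (-17 - 13)*((5/4)² - 1*6) = -30*(25/16 - 6) = -30*(-71/16) = 1065/8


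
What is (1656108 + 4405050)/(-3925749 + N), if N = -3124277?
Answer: -3030579/3525013 ≈ -0.85974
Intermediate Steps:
(1656108 + 4405050)/(-3925749 + N) = (1656108 + 4405050)/(-3925749 - 3124277) = 6061158/(-7050026) = 6061158*(-1/7050026) = -3030579/3525013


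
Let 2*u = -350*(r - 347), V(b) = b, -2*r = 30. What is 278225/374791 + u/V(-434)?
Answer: -1687304300/11618521 ≈ -145.23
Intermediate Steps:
r = -15 (r = -1/2*30 = -15)
u = 63350 (u = (-350*(-15 - 347))/2 = (-350*(-362))/2 = (1/2)*126700 = 63350)
278225/374791 + u/V(-434) = 278225/374791 + 63350/(-434) = 278225*(1/374791) + 63350*(-1/434) = 278225/374791 - 4525/31 = -1687304300/11618521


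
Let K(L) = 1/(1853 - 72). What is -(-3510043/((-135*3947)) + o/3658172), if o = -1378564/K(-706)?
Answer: 323853170866396/487309664835 ≈ 664.57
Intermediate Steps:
K(L) = 1/1781
o = -2455222484 (o = -1378564/1/1781 = -1378564*1781 = -2455222484)
-(-3510043/((-135*3947)) + o/3658172) = -(-3510043/((-135*3947)) - 2455222484/3658172) = -(-3510043/(-532845) - 2455222484*1/3658172) = -(-3510043*(-1/532845) - 613805621/914543) = -(3510043/532845 - 613805621/914543) = -1*(-323853170866396/487309664835) = 323853170866396/487309664835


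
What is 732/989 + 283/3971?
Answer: 3186659/3927319 ≈ 0.81141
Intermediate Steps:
732/989 + 283/3971 = 3186659/3927319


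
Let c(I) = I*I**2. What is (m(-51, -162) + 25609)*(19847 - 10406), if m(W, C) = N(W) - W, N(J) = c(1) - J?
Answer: 242746992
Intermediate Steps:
c(I) = I**3
N(J) = 1 - J (N(J) = 1**3 - J = 1 - J)
m(W, C) = 1 - 2*W (m(W, C) = (1 - W) - W = 1 - 2*W)
(m(-51, -162) + 25609)*(19847 - 10406) = ((1 - 2*(-51)) + 25609)*(19847 - 10406) = ((1 + 102) + 25609)*9441 = (103 + 25609)*9441 = 25712*9441 = 242746992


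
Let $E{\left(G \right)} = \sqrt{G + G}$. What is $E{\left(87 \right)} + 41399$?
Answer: $41399 + \sqrt{174} \approx 41412.0$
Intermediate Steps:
$E{\left(G \right)} = \sqrt{2} \sqrt{G}$ ($E{\left(G \right)} = \sqrt{2 G} = \sqrt{2} \sqrt{G}$)
$E{\left(87 \right)} + 41399 = \sqrt{2} \sqrt{87} + 41399 = \sqrt{174} + 41399 = 41399 + \sqrt{174}$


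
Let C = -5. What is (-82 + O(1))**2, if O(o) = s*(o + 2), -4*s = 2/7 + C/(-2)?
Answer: 22174681/3136 ≈ 7071.0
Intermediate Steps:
s = -39/56 (s = -(2/7 - 5/(-2))/4 = -(2*(1/7) - 5*(-1/2))/4 = -(2/7 + 5/2)/4 = -1/4*39/14 = -39/56 ≈ -0.69643)
O(o) = -39/28 - 39*o/56 (O(o) = -39*(o + 2)/56 = -39*(2 + o)/56 = -39/28 - 39*o/56)
(-82 + O(1))**2 = (-82 + (-39/28 - 39/56*1))**2 = (-82 + (-39/28 - 39/56))**2 = (-82 - 117/56)**2 = (-4709/56)**2 = 22174681/3136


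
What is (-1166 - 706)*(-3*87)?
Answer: 488592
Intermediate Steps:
(-1166 - 706)*(-3*87) = -1872*(-261) = 488592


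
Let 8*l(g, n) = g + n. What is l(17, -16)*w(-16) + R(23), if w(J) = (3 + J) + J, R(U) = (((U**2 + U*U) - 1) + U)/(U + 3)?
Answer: 3943/104 ≈ 37.913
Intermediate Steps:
R(U) = (-1 + U + 2*U**2)/(3 + U) (R(U) = (((U**2 + U**2) - 1) + U)/(3 + U) = ((2*U**2 - 1) + U)/(3 + U) = ((-1 + 2*U**2) + U)/(3 + U) = (-1 + U + 2*U**2)/(3 + U))
w(J) = 3 + 2*J
l(g, n) = g/8 + n/8 (l(g, n) = (g + n)/8 = g/8 + n/8)
l(17, -16)*w(-16) + R(23) = ((1/8)*17 + (1/8)*(-16))*(3 + 2*(-16)) + (-1 + 23 + 2*23**2)/(3 + 23) = (17/8 - 2)*(3 - 32) + (-1 + 23 + 2*529)/26 = (1/8)*(-29) + (-1 + 23 + 1058)/26 = -29/8 + (1/26)*1080 = -29/8 + 540/13 = 3943/104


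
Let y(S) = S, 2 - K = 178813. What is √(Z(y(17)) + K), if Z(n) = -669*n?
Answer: 2*I*√47546 ≈ 436.1*I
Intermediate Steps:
K = -178811 (K = 2 - 1*178813 = 2 - 178813 = -178811)
√(Z(y(17)) + K) = √(-669*17 - 178811) = √(-11373 - 178811) = √(-190184) = 2*I*√47546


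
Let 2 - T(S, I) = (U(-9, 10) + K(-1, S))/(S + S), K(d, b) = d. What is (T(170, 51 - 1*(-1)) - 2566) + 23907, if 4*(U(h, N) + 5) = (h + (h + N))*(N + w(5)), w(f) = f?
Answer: 1814164/85 ≈ 21343.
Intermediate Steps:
U(h, N) = -5 + (5 + N)*(N + 2*h)/4 (U(h, N) = -5 + ((h + (h + N))*(N + 5))/4 = -5 + ((h + (N + h))*(5 + N))/4 = -5 + ((N + 2*h)*(5 + N))/4 = -5 + ((5 + N)*(N + 2*h))/4 = -5 + (5 + N)*(N + 2*h)/4)
T(S, I) = 2 + 18/S (T(S, I) = 2 - ((-5 + (¼)*10² + (5/2)*(-9) + (5/4)*10 + (½)*10*(-9)) - 1)/(S + S) = 2 - ((-5 + (¼)*100 - 45/2 + 25/2 - 45) - 1)/(2*S) = 2 - ((-5 + 25 - 45/2 + 25/2 - 45) - 1)*1/(2*S) = 2 - (-35 - 1)*1/(2*S) = 2 - (-36)*1/(2*S) = 2 - (-18)/S = 2 + 18/S)
(T(170, 51 - 1*(-1)) - 2566) + 23907 = ((2 + 18/170) - 2566) + 23907 = ((2 + 18*(1/170)) - 2566) + 23907 = ((2 + 9/85) - 2566) + 23907 = (179/85 - 2566) + 23907 = -217931/85 + 23907 = 1814164/85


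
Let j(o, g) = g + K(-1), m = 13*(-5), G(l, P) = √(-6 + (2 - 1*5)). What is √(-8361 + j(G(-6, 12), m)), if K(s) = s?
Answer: 53*I*√3 ≈ 91.799*I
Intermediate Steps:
G(l, P) = 3*I (G(l, P) = √(-6 + (2 - 5)) = √(-6 - 3) = √(-9) = 3*I)
m = -65
j(o, g) = -1 + g (j(o, g) = g - 1 = -1 + g)
√(-8361 + j(G(-6, 12), m)) = √(-8361 + (-1 - 65)) = √(-8361 - 66) = √(-8427) = 53*I*√3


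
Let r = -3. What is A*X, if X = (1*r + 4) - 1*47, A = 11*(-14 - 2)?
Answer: 8096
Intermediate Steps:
A = -176 (A = 11*(-16) = -176)
X = -46 (X = (1*(-3) + 4) - 1*47 = (-3 + 4) - 47 = 1 - 47 = -46)
A*X = -176*(-46) = 8096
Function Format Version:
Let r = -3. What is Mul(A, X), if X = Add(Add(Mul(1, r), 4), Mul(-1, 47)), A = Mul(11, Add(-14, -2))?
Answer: 8096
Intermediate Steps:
A = -176 (A = Mul(11, -16) = -176)
X = -46 (X = Add(Add(Mul(1, -3), 4), Mul(-1, 47)) = Add(Add(-3, 4), -47) = Add(1, -47) = -46)
Mul(A, X) = Mul(-176, -46) = 8096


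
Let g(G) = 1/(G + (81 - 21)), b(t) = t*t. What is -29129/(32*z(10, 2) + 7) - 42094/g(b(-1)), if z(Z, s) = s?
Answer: -182338243/71 ≈ -2.5681e+6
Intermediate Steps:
b(t) = t**2
g(G) = 1/(60 + G) (g(G) = 1/(G + 60) = 1/(60 + G))
-29129/(32*z(10, 2) + 7) - 42094/g(b(-1)) = -29129/(32*2 + 7) - 42094/(1/(60 + (-1)**2)) = -29129/(64 + 7) - 42094/(1/(60 + 1)) = -29129/71 - 42094/(1/61) = -29129*1/71 - 42094/1/61 = -29129/71 - 42094*61 = -29129/71 - 2567734 = -182338243/71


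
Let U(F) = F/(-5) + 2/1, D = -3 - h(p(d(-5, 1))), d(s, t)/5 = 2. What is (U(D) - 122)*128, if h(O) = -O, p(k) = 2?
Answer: -76672/5 ≈ -15334.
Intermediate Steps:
d(s, t) = 10 (d(s, t) = 5*2 = 10)
D = -1 (D = -3 - (-1)*2 = -3 - 1*(-2) = -3 + 2 = -1)
U(F) = 2 - F/5 (U(F) = F*(-1/5) + 2*1 = -F/5 + 2 = 2 - F/5)
(U(D) - 122)*128 = ((2 - 1/5*(-1)) - 122)*128 = ((2 + 1/5) - 122)*128 = (11/5 - 122)*128 = -599/5*128 = -76672/5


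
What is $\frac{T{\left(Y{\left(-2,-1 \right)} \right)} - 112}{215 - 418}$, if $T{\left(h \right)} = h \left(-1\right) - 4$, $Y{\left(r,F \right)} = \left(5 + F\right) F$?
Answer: $\frac{16}{29} \approx 0.55172$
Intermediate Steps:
$Y{\left(r,F \right)} = F \left(5 + F\right)$
$T{\left(h \right)} = -4 - h$ ($T{\left(h \right)} = - h - 4 = -4 - h$)
$\frac{T{\left(Y{\left(-2,-1 \right)} \right)} - 112}{215 - 418} = \frac{\left(-4 - - (5 - 1)\right) - 112}{215 - 418} = \frac{\left(-4 - \left(-1\right) 4\right) - 112}{-203} = \left(\left(-4 - -4\right) - 112\right) \left(- \frac{1}{203}\right) = \left(\left(-4 + 4\right) - 112\right) \left(- \frac{1}{203}\right) = \left(0 - 112\right) \left(- \frac{1}{203}\right) = \left(-112\right) \left(- \frac{1}{203}\right) = \frac{16}{29}$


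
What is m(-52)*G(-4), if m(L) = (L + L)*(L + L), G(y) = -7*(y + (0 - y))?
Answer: 0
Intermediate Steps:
G(y) = 0 (G(y) = -7*(y - y) = -7*0 = 0)
m(L) = 4*L**2 (m(L) = (2*L)*(2*L) = 4*L**2)
m(-52)*G(-4) = (4*(-52)**2)*0 = (4*2704)*0 = 10816*0 = 0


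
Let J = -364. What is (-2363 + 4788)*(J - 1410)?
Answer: -4301950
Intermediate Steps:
(-2363 + 4788)*(J - 1410) = (-2363 + 4788)*(-364 - 1410) = 2425*(-1774) = -4301950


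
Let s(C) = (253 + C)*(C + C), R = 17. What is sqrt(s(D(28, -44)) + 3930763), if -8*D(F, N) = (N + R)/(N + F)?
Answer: sqrt(64399873714)/128 ≈ 1982.6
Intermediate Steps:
D(F, N) = -(17 + N)/(8*(F + N)) (D(F, N) = -(N + 17)/(8*(N + F)) = -(17 + N)/(8*(F + N)))
s(C) = 2*C*(253 + C) (s(C) = (253 + C)*(2*C) = 2*C*(253 + C))
sqrt(s(D(28, -44)) + 3930763) = sqrt(2*((-17 - 1*(-44))/(8*(28 - 44)))*(253 + (-17 - 1*(-44))/(8*(28 - 44))) + 3930763) = sqrt(2*((1/8)*(-17 + 44)/(-16))*(253 + (1/8)*(-17 + 44)/(-16)) + 3930763) = sqrt(2*((1/8)*(-1/16)*27)*(253 + (1/8)*(-1/16)*27) + 3930763) = sqrt(2*(-27/128)*(253 - 27/128) + 3930763) = sqrt(2*(-27/128)*(32357/128) + 3930763) = sqrt(-873639/8192 + 3930763) = sqrt(32199936857/8192) = sqrt(64399873714)/128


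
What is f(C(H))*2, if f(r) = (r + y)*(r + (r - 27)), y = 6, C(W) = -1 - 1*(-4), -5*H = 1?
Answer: -378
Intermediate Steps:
H = -1/5 (H = -1/5*1 = -1/5 ≈ -0.20000)
C(W) = 3 (C(W) = -1 + 4 = 3)
f(r) = (-27 + 2*r)*(6 + r) (f(r) = (r + 6)*(r + (r - 27)) = (6 + r)*(r + (-27 + r)) = (6 + r)*(-27 + 2*r) = (-27 + 2*r)*(6 + r))
f(C(H))*2 = (-162 - 15*3 + 2*3**2)*2 = (-162 - 45 + 2*9)*2 = (-162 - 45 + 18)*2 = -189*2 = -378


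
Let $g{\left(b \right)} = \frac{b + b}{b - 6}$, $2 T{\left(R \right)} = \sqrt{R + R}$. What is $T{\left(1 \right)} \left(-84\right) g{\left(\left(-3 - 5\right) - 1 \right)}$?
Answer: $- \frac{252 \sqrt{2}}{5} \approx -71.276$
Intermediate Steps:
$T{\left(R \right)} = \frac{\sqrt{2} \sqrt{R}}{2}$ ($T{\left(R \right)} = \frac{\sqrt{R + R}}{2} = \frac{\sqrt{2 R}}{2} = \frac{\sqrt{2} \sqrt{R}}{2}$)
$g{\left(b \right)} = \frac{2 b}{-6 + b}$
$T{\left(1 \right)} \left(-84\right) g{\left(\left(-3 - 5\right) - 1 \right)} = \frac{\sqrt{2} \sqrt{1}}{2} \left(-84\right) \frac{2 \left(\left(-3 - 5\right) - 1\right)}{-6 - 9} = \frac{1}{2} \sqrt{2} \cdot 1 \left(-84\right) \frac{2 \left(-8 - 1\right)}{-6 - 9} = \frac{\sqrt{2}}{2} \left(-84\right) 2 \left(-9\right) \frac{1}{-6 - 9} = - 42 \sqrt{2} \cdot 2 \left(-9\right) \frac{1}{-15} = - 42 \sqrt{2} \cdot 2 \left(-9\right) \left(- \frac{1}{15}\right) = - 42 \sqrt{2} \cdot \frac{6}{5} = - \frac{252 \sqrt{2}}{5}$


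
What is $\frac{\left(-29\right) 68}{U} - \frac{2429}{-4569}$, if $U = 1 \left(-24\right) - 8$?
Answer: $\frac{2271949}{36552} \approx 62.157$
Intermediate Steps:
$U = -32$ ($U = -24 - 8 = -32$)
$\frac{\left(-29\right) 68}{U} - \frac{2429}{-4569} = \frac{\left(-29\right) 68}{-32} - \frac{2429}{-4569} = \left(-1972\right) \left(- \frac{1}{32}\right) - - \frac{2429}{4569} = \frac{493}{8} + \frac{2429}{4569} = \frac{2271949}{36552}$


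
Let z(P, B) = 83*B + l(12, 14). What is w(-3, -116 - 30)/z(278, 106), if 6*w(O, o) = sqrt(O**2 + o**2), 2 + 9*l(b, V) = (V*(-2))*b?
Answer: 15*sqrt(853)/157688 ≈ 0.0027782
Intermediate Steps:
l(b, V) = -2/9 - 2*V*b/9 (l(b, V) = -2/9 + ((V*(-2))*b)/9 = -2/9 + ((-2*V)*b)/9 = -2/9 + (-2*V*b)/9 = -2/9 - 2*V*b/9)
z(P, B) = -338/9 + 83*B (z(P, B) = 83*B + (-2/9 - 2/9*14*12) = 83*B + (-2/9 - 112/3) = 83*B - 338/9 = -338/9 + 83*B)
w(O, o) = sqrt(O**2 + o**2)/6
w(-3, -116 - 30)/z(278, 106) = (sqrt((-3)**2 + (-116 - 30)**2)/6)/(-338/9 + 83*106) = (sqrt(9 + (-146)**2)/6)/(-338/9 + 8798) = (sqrt(9 + 21316)/6)/(78844/9) = (sqrt(21325)/6)*(9/78844) = ((5*sqrt(853))/6)*(9/78844) = (5*sqrt(853)/6)*(9/78844) = 15*sqrt(853)/157688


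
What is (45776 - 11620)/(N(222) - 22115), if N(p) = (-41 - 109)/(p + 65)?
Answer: -9802772/6347155 ≈ -1.5444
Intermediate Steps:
N(p) = -150/(65 + p)
(45776 - 11620)/(N(222) - 22115) = (45776 - 11620)/(-150/(65 + 222) - 22115) = 34156/(-150/287 - 22115) = 34156/(-6347155/287) = 34156*(-287/6347155) = -9802772/6347155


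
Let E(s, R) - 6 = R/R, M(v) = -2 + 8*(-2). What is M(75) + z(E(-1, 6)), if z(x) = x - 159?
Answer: -170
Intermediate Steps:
M(v) = -18 (M(v) = -2 - 16 = -18)
E(s, R) = 7 (E(s, R) = 6 + R/R = 6 + 1 = 7)
z(x) = -159 + x
M(75) + z(E(-1, 6)) = -18 + (-159 + 7) = -18 - 152 = -170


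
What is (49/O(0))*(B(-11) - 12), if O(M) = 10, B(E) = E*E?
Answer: 5341/10 ≈ 534.10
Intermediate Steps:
B(E) = E²
(49/O(0))*(B(-11) - 12) = (49/10)*((-11)² - 12) = (49*(⅒))*(121 - 12) = (49/10)*109 = 5341/10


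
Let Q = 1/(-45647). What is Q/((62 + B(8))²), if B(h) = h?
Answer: -1/223670300 ≈ -4.4709e-9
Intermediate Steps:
Q = -1/45647 ≈ -2.1907e-5
Q/((62 + B(8))²) = -1/(45647*(62 + 8)²) = -1/(45647*(70²)) = -1/45647/4900 = -1/45647*1/4900 = -1/223670300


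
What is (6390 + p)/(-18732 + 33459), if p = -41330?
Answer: -34940/14727 ≈ -2.3725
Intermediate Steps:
(6390 + p)/(-18732 + 33459) = (6390 - 41330)/(-18732 + 33459) = -34940/14727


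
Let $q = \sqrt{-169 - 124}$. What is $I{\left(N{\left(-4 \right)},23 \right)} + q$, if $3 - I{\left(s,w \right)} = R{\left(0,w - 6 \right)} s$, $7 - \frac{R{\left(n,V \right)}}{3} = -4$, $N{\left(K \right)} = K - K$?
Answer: $3 + i \sqrt{293} \approx 3.0 + 17.117 i$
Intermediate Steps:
$N{\left(K \right)} = 0$
$R{\left(n,V \right)} = 33$ ($R{\left(n,V \right)} = 21 - -12 = 21 + 12 = 33$)
$I{\left(s,w \right)} = 3 - 33 s$
$q = i \sqrt{293}$ ($q = \sqrt{-293} = i \sqrt{293} \approx 17.117 i$)
$I{\left(N{\left(-4 \right)},23 \right)} + q = \left(3 - 0\right) + i \sqrt{293} = \left(3 + 0\right) + i \sqrt{293} = 3 + i \sqrt{293}$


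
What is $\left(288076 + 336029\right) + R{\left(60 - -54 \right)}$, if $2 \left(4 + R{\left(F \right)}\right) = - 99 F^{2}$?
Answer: $-19201$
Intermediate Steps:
$R{\left(F \right)} = -4 - \frac{99 F^{2}}{2}$ ($R{\left(F \right)} = -4 + \frac{\left(-99\right) F^{2}}{2} = -4 - \frac{99 F^{2}}{2}$)
$\left(288076 + 336029\right) + R{\left(60 - -54 \right)} = \left(288076 + 336029\right) - \left(4 + \frac{99 \left(60 - -54\right)^{2}}{2}\right) = 624105 - \left(4 + \frac{99 \left(60 + 54\right)^{2}}{2}\right) = 624105 - \left(4 + \frac{99 \cdot 114^{2}}{2}\right) = 624105 - 643306 = -19201$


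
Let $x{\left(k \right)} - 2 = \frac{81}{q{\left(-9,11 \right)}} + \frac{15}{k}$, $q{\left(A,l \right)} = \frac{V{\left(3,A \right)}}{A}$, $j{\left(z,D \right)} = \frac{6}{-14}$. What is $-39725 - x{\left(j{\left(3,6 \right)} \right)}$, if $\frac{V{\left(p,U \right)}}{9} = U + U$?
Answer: $- \frac{79393}{2} \approx -39697.0$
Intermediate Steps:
$j{\left(z,D \right)} = - \frac{3}{7}$ ($j{\left(z,D \right)} = 6 \left(- \frac{1}{14}\right) = - \frac{3}{7}$)
$V{\left(p,U \right)} = 18 U$ ($V{\left(p,U \right)} = 9 \left(U + U\right) = 9 \cdot 2 U = 18 U$)
$q{\left(A,l \right)} = 18$ ($q{\left(A,l \right)} = \frac{18 A}{A} = 18$)
$x{\left(k \right)} = \frac{13}{2} + \frac{15}{k}$ ($x{\left(k \right)} = 2 + \left(\frac{81}{18} + \frac{15}{k}\right) = 2 + \left(81 \cdot \frac{1}{18} + \frac{15}{k}\right) = 2 + \left(\frac{9}{2} + \frac{15}{k}\right) = \frac{13}{2} + \frac{15}{k}$)
$-39725 - x{\left(j{\left(3,6 \right)} \right)} = -39725 - \left(\frac{13}{2} + \frac{15}{- \frac{3}{7}}\right) = -39725 - \left(\frac{13}{2} + 15 \left(- \frac{7}{3}\right)\right) = -39725 - \left(\frac{13}{2} - 35\right) = -39725 - - \frac{57}{2} = -39725 + \frac{57}{2} = - \frac{79393}{2}$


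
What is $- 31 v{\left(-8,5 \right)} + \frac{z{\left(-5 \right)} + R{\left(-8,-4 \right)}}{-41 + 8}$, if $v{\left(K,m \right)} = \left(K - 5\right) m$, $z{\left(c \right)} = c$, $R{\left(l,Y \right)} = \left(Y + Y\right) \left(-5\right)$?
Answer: $\frac{66460}{33} \approx 2013.9$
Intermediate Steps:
$R{\left(l,Y \right)} = - 10 Y$ ($R{\left(l,Y \right)} = 2 Y \left(-5\right) = - 10 Y$)
$v{\left(K,m \right)} = m \left(-5 + K\right)$ ($v{\left(K,m \right)} = \left(-5 + K\right) m = m \left(-5 + K\right)$)
$- 31 v{\left(-8,5 \right)} + \frac{z{\left(-5 \right)} + R{\left(-8,-4 \right)}}{-41 + 8} = - 31 \cdot 5 \left(-5 - 8\right) + \frac{-5 - -40}{-41 + 8} = - 31 \cdot 5 \left(-13\right) + \frac{-5 + 40}{-33} = \left(-31\right) \left(-65\right) + 35 \left(- \frac{1}{33}\right) = 2015 - \frac{35}{33} = \frac{66460}{33}$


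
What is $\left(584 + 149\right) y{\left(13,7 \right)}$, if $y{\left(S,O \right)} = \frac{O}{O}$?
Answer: $733$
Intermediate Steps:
$y{\left(S,O \right)} = 1$
$\left(584 + 149\right) y{\left(13,7 \right)} = \left(584 + 149\right) 1 = 733 \cdot 1 = 733$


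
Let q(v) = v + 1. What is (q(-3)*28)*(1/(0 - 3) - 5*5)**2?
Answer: -323456/9 ≈ -35940.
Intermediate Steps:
q(v) = 1 + v
(q(-3)*28)*(1/(0 - 3) - 5*5)**2 = ((1 - 3)*28)*(1/(0 - 3) - 5*5)**2 = (-2*28)*(1/(-3) - 25)**2 = -56*(-1/3 - 25)**2 = -56*(-76/3)**2 = -56*5776/9 = -323456/9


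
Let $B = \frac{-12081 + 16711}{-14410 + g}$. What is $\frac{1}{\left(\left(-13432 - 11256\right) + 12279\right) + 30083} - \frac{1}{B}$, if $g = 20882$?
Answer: $- \frac{57190749}{40915310} \approx -1.3978$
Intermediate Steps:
$B = \frac{2315}{3236}$ ($B = \frac{-12081 + 16711}{-14410 + 20882} = \frac{4630}{6472} = 4630 \cdot \frac{1}{6472} = \frac{2315}{3236} \approx 0.71539$)
$\frac{1}{\left(\left(-13432 - 11256\right) + 12279\right) + 30083} - \frac{1}{B} = \frac{1}{\left(\left(-13432 - 11256\right) + 12279\right) + 30083} - \frac{1}{\frac{2315}{3236}} = \frac{1}{\left(-24688 + 12279\right) + 30083} - \frac{3236}{2315} = \frac{1}{-12409 + 30083} - \frac{3236}{2315} = \frac{1}{17674} - \frac{3236}{2315} = - \frac{57190749}{40915310}$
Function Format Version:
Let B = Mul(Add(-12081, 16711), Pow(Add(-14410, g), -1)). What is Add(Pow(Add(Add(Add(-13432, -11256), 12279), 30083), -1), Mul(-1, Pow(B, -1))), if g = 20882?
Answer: Rational(-57190749, 40915310) ≈ -1.3978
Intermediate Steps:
B = Rational(2315, 3236) (B = Mul(Add(-12081, 16711), Pow(Add(-14410, 20882), -1)) = Mul(4630, Pow(6472, -1)) = Mul(4630, Rational(1, 6472)) = Rational(2315, 3236) ≈ 0.71539)
Add(Pow(Add(Add(Add(-13432, -11256), 12279), 30083), -1), Mul(-1, Pow(B, -1))) = Add(Pow(Add(Add(Add(-13432, -11256), 12279), 30083), -1), Mul(-1, Pow(Rational(2315, 3236), -1))) = Add(Pow(Add(Add(-24688, 12279), 30083), -1), Mul(-1, Rational(3236, 2315))) = Add(Pow(Add(-12409, 30083), -1), Rational(-3236, 2315)) = Add(Pow(17674, -1), Rational(-3236, 2315)) = Add(Rational(1, 17674), Rational(-3236, 2315)) = Rational(-57190749, 40915310)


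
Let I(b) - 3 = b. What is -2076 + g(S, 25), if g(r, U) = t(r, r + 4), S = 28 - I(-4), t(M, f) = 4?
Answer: -2072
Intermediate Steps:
I(b) = 3 + b
S = 29 (S = 28 - (3 - 4) = 28 - 1*(-1) = 28 + 1 = 29)
g(r, U) = 4
-2076 + g(S, 25) = -2076 + 4 = -2072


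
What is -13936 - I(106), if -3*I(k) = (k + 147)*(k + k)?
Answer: 11828/3 ≈ 3942.7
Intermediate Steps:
I(k) = -2*k*(147 + k)/3 (I(k) = -(k + 147)*(k + k)/3 = -(147 + k)*2*k/3 = -2*k*(147 + k)/3)
-13936 - I(106) = -13936 - (-2)*106*(147 + 106)/3 = -13936 - (-2)*106*253/3 = -13936 - 1*(-53636/3) = -13936 + 53636/3 = 11828/3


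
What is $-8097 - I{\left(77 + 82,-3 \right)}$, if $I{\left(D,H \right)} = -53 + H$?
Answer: $-8041$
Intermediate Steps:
$-8097 - I{\left(77 + 82,-3 \right)} = -8097 - \left(-53 - 3\right) = -8097 - -56 = -8097 + 56 = -8041$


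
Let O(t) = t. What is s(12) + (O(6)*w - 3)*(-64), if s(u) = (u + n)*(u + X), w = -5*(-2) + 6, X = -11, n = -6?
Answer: -5946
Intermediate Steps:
w = 16 (w = 10 + 6 = 16)
s(u) = (-11 + u)*(-6 + u) (s(u) = (u - 6)*(u - 11) = (-6 + u)*(-11 + u) = (-11 + u)*(-6 + u))
s(12) + (O(6)*w - 3)*(-64) = (66 + 12² - 17*12) + (6*16 - 3)*(-64) = (66 + 144 - 204) + (96 - 3)*(-64) = 6 + 93*(-64) = 6 - 5952 = -5946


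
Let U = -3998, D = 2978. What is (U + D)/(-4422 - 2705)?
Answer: 1020/7127 ≈ 0.14312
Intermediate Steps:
(U + D)/(-4422 - 2705) = (-3998 + 2978)/(-4422 - 2705) = -1020/(-7127) = -1020*(-1/7127) = 1020/7127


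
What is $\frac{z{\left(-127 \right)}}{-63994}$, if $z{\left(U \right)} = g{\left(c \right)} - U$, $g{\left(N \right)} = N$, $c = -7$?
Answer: $- \frac{60}{31997} \approx -0.0018752$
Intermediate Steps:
$z{\left(U \right)} = -7 - U$
$\frac{z{\left(-127 \right)}}{-63994} = \frac{-7 - -127}{-63994} = \left(-7 + 127\right) \left(- \frac{1}{63994}\right) = 120 \left(- \frac{1}{63994}\right) = - \frac{60}{31997}$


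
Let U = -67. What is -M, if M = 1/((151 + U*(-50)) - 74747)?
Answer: 1/71246 ≈ 1.4036e-5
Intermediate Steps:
M = -1/71246 (M = 1/((151 - 67*(-50)) - 74747) = 1/((151 + 3350) - 74747) = 1/(3501 - 74747) = 1/(-71246) = -1/71246 ≈ -1.4036e-5)
-M = -1*(-1/71246) = 1/71246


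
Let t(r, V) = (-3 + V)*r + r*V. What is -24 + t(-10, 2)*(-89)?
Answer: 866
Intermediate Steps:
t(r, V) = V*r + r*(-3 + V) (t(r, V) = r*(-3 + V) + V*r = V*r + r*(-3 + V))
-24 + t(-10, 2)*(-89) = -24 - 10*(-3 + 2*2)*(-89) = -24 - 10*(-3 + 4)*(-89) = -24 - 10*1*(-89) = -24 - 10*(-89) = -24 + 890 = 866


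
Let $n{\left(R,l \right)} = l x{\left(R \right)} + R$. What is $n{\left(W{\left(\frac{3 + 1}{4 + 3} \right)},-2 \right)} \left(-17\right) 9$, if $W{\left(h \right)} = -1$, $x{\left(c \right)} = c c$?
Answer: $459$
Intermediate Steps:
$x{\left(c \right)} = c^{2}$
$n{\left(R,l \right)} = R + l R^{2}$ ($n{\left(R,l \right)} = l R^{2} + R = R + l R^{2}$)
$n{\left(W{\left(\frac{3 + 1}{4 + 3} \right)},-2 \right)} \left(-17\right) 9 = - (1 - -2) \left(-17\right) 9 = - (1 + 2) \left(-17\right) 9 = \left(-1\right) 3 \left(-17\right) 9 = \left(-3\right) \left(-17\right) 9 = 51 \cdot 9 = 459$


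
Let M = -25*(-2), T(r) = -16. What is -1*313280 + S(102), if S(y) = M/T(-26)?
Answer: -2506265/8 ≈ -3.1328e+5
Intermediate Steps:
M = 50
S(y) = -25/8 (S(y) = 50/(-16) = 50*(-1/16) = -25/8)
-1*313280 + S(102) = -1*313280 - 25/8 = -313280 - 25/8 = -2506265/8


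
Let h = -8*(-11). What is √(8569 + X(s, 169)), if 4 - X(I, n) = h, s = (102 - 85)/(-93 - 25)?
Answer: √8485 ≈ 92.114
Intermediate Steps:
h = 88
s = -17/118 (s = 17/(-118) = 17*(-1/118) = -17/118 ≈ -0.14407)
X(I, n) = -84 (X(I, n) = 4 - 1*88 = 4 - 88 = -84)
√(8569 + X(s, 169)) = √(8569 - 84) = √8485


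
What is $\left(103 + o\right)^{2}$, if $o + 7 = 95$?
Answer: $36481$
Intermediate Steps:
$o = 88$ ($o = -7 + 95 = 88$)
$\left(103 + o\right)^{2} = \left(103 + 88\right)^{2} = 191^{2} = 36481$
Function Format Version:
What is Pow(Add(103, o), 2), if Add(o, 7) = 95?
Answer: 36481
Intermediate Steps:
o = 88 (o = Add(-7, 95) = 88)
Pow(Add(103, o), 2) = Pow(Add(103, 88), 2) = Pow(191, 2) = 36481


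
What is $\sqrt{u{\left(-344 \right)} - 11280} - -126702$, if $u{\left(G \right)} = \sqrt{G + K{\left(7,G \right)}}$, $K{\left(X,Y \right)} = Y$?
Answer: $126702 + 2 \sqrt{-2820 + i \sqrt{43}} \approx 1.267 \cdot 10^{5} + 106.21 i$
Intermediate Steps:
$u{\left(G \right)} = \sqrt{2} \sqrt{G}$ ($u{\left(G \right)} = \sqrt{G + G} = \sqrt{2 G} = \sqrt{2} \sqrt{G}$)
$\sqrt{u{\left(-344 \right)} - 11280} - -126702 = \sqrt{\sqrt{2} \sqrt{-344} - 11280} - -126702 = \sqrt{\sqrt{2} \cdot 2 i \sqrt{86} - 11280} + 126702 = \sqrt{4 i \sqrt{43} - 11280} + 126702 = \sqrt{-11280 + 4 i \sqrt{43}} + 126702 = 126702 + \sqrt{-11280 + 4 i \sqrt{43}}$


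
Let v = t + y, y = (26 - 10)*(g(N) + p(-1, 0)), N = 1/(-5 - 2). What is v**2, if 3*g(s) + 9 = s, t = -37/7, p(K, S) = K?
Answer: 2163841/441 ≈ 4906.7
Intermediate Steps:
N = -1/7 (N = 1/(-7) = -1/7 ≈ -0.14286)
t = -37/7 (t = -37*1/7 = -37/7 ≈ -5.2857)
g(s) = -3 + s/3
y = -1360/21 (y = (26 - 10)*((-3 + (1/3)*(-1/7)) - 1) = 16*((-3 - 1/21) - 1) = 16*(-64/21 - 1) = 16*(-85/21) = -1360/21 ≈ -64.762)
v = -1471/21 (v = -37/7 - 1360/21 = -1471/21 ≈ -70.048)
v**2 = (-1471/21)**2 = 2163841/441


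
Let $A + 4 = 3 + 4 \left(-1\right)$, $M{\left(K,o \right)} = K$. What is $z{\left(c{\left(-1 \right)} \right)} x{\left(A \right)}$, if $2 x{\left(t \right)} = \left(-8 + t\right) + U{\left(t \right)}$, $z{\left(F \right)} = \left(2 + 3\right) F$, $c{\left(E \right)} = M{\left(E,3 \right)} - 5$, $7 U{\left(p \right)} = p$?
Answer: $\frac{1440}{7} \approx 205.71$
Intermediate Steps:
$U{\left(p \right)} = \frac{p}{7}$
$c{\left(E \right)} = -5 + E$ ($c{\left(E \right)} = E - 5 = -5 + E$)
$z{\left(F \right)} = 5 F$
$A = -5$ ($A = -4 + \left(3 + 4 \left(-1\right)\right) = -4 + \left(3 - 4\right) = -4 - 1 = -5$)
$x{\left(t \right)} = -4 + \frac{4 t}{7}$ ($x{\left(t \right)} = \frac{\left(-8 + t\right) + \frac{t}{7}}{2} = \frac{-8 + \frac{8 t}{7}}{2} = -4 + \frac{4 t}{7}$)
$z{\left(c{\left(-1 \right)} \right)} x{\left(A \right)} = 5 \left(-5 - 1\right) \left(-4 + \frac{4}{7} \left(-5\right)\right) = 5 \left(-6\right) \left(-4 - \frac{20}{7}\right) = \left(-30\right) \left(- \frac{48}{7}\right) = \frac{1440}{7}$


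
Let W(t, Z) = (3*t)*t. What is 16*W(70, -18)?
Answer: 235200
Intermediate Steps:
W(t, Z) = 3*t**2
16*W(70, -18) = 16*(3*70**2) = 16*(3*4900) = 16*14700 = 235200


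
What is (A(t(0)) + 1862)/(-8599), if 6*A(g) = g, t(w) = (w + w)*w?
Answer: -1862/8599 ≈ -0.21654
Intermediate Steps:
t(w) = 2*w² (t(w) = (2*w)*w = 2*w²)
A(g) = g/6
(A(t(0)) + 1862)/(-8599) = ((2*0²)/6 + 1862)/(-8599) = ((2*0)/6 + 1862)*(-1/8599) = ((⅙)*0 + 1862)*(-1/8599) = (0 + 1862)*(-1/8599) = 1862*(-1/8599) = -1862/8599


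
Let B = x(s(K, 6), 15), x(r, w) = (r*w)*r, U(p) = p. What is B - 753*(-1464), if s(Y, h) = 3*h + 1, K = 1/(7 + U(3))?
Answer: 1107807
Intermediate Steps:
K = 1/10 (K = 1/(7 + 3) = 1/10 ≈ 0.10000)
s(Y, h) = 1 + 3*h
x(r, w) = w*r**2
B = 5415 (B = 15*(1 + 3*6)**2 = 15*(1 + 18)**2 = 15*19**2 = 15*361 = 5415)
B - 753*(-1464) = 5415 - 753*(-1464) = 5415 + 1102392 = 1107807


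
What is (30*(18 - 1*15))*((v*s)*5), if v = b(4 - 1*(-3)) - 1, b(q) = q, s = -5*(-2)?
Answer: 27000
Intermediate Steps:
s = 10
v = 6 (v = (4 - 1*(-3)) - 1 = (4 + 3) - 1 = 7 - 1 = 6)
(30*(18 - 1*15))*((v*s)*5) = (30*(18 - 1*15))*((6*10)*5) = (30*(18 - 15))*(60*5) = (30*3)*300 = 90*300 = 27000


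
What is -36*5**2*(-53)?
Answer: 47700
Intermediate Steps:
-36*5**2*(-53) = -36*25*(-53) = -900*(-53) = 47700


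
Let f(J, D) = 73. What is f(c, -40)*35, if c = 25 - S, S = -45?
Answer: 2555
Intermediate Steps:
c = 70 (c = 25 - 1*(-45) = 25 + 45 = 70)
f(c, -40)*35 = 73*35 = 2555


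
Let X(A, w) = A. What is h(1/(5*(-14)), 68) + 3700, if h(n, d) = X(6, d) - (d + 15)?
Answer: 3623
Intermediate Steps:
h(n, d) = -9 - d (h(n, d) = 6 - (d + 15) = 6 - (15 + d) = 6 + (-15 - d) = -9 - d)
h(1/(5*(-14)), 68) + 3700 = (-9 - 1*68) + 3700 = (-9 - 68) + 3700 = -77 + 3700 = 3623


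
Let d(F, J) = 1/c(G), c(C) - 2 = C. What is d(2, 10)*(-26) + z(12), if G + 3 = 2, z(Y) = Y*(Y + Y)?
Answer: 262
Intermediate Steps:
z(Y) = 2*Y² (z(Y) = Y*(2*Y) = 2*Y²)
G = -1 (G = -3 + 2 = -1)
c(C) = 2 + C
d(F, J) = 1 (d(F, J) = 1/(2 - 1) = 1/1 = 1)
d(2, 10)*(-26) + z(12) = 1*(-26) + 2*12² = -26 + 2*144 = -26 + 288 = 262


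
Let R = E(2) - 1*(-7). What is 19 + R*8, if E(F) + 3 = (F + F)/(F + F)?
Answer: 59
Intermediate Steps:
E(F) = -2 (E(F) = -3 + (F + F)/(F + F) = -3 + (2*F)/((2*F)) = -3 + (2*F)*(1/(2*F)) = -3 + 1 = -2)
R = 5 (R = -2 - 1*(-7) = -2 + 7 = 5)
19 + R*8 = 19 + 5*8 = 19 + 40 = 59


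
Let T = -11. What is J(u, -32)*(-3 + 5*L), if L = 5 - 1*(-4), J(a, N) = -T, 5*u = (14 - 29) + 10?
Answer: 462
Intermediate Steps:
u = -1 (u = ((14 - 29) + 10)/5 = (-15 + 10)/5 = (1/5)*(-5) = -1)
J(a, N) = 11 (J(a, N) = -1*(-11) = 11)
L = 9 (L = 5 + 4 = 9)
J(u, -32)*(-3 + 5*L) = 11*(-3 + 5*9) = 11*(-3 + 45) = 11*42 = 462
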